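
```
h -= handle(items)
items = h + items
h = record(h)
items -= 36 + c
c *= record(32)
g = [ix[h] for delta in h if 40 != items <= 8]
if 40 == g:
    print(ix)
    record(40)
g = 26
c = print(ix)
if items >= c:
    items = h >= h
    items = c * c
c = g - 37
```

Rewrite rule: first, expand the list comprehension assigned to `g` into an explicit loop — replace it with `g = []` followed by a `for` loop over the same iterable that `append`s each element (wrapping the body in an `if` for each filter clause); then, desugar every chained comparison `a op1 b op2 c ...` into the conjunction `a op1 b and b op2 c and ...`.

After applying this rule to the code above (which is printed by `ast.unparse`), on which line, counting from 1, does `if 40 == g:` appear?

Transformed code:
h -= handle(items)
items = h + items
h = record(h)
items -= 36 + c
c *= record(32)
g = []
for delta in h:
    if 40 != items and items <= 8:
        g.append(ix[h])
if 40 == g:
    print(ix)
    record(40)
g = 26
c = print(ix)
if items >= c:
    items = h >= h
    items = c * c
c = g - 37

10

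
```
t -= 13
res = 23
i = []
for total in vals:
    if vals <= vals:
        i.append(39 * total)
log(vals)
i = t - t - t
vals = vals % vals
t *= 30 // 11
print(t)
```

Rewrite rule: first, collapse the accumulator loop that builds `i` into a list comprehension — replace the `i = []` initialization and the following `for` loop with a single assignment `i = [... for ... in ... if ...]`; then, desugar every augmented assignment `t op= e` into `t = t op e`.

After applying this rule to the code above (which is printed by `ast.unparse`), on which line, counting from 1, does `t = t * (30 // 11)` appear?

Transformed code:
t = t - 13
res = 23
i = [39 * total for total in vals if vals <= vals]
log(vals)
i = t - t - t
vals = vals % vals
t = t * (30 // 11)
print(t)

7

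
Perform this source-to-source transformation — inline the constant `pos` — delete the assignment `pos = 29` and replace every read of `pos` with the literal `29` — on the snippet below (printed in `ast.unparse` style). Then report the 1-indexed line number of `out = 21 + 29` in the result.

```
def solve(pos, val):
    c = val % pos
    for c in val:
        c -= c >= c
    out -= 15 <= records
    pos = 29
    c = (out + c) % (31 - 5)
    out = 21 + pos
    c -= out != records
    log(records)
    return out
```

Transformed code:
def solve(pos, val):
    c = val % 29
    for c in val:
        c -= c >= c
    out -= 15 <= records
    c = (out + c) % (31 - 5)
    out = 21 + 29
    c -= out != records
    log(records)
    return out

7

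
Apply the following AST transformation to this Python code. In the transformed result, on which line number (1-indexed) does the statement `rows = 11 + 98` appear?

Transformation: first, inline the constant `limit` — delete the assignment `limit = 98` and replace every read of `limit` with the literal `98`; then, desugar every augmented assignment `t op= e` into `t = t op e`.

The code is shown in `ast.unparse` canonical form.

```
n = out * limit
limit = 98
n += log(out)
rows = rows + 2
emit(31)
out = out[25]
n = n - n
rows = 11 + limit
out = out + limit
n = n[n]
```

Transformed code:
n = out * 98
n = n + log(out)
rows = rows + 2
emit(31)
out = out[25]
n = n - n
rows = 11 + 98
out = out + 98
n = n[n]

7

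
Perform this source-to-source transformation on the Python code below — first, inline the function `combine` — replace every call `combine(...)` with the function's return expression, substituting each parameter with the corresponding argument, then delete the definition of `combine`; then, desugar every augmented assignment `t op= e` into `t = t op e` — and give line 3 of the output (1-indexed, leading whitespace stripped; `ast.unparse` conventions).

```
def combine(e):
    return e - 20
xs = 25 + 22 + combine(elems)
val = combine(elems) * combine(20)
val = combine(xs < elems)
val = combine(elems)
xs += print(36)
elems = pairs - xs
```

val = (xs < elems) - 20

Transformed code:
xs = 25 + 22 + (elems - 20)
val = (elems - 20) * (20 - 20)
val = (xs < elems) - 20
val = elems - 20
xs = xs + print(36)
elems = pairs - xs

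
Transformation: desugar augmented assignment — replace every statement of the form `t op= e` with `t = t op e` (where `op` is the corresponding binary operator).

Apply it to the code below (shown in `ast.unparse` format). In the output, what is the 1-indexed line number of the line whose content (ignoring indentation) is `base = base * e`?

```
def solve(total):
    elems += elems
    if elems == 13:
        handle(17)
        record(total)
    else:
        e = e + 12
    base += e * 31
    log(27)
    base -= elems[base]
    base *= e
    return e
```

Transformed code:
def solve(total):
    elems = elems + elems
    if elems == 13:
        handle(17)
        record(total)
    else:
        e = e + 12
    base = base + e * 31
    log(27)
    base = base - elems[base]
    base = base * e
    return e

11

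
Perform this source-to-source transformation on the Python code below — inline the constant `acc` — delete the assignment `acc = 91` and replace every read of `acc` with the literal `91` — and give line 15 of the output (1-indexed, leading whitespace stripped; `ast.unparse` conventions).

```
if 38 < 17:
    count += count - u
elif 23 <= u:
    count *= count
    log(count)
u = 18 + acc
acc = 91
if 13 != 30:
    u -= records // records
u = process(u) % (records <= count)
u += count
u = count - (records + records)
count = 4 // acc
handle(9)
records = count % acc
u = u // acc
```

u = u // 91

Transformed code:
if 38 < 17:
    count += count - u
elif 23 <= u:
    count *= count
    log(count)
u = 18 + 91
if 13 != 30:
    u -= records // records
u = process(u) % (records <= count)
u += count
u = count - (records + records)
count = 4 // 91
handle(9)
records = count % 91
u = u // 91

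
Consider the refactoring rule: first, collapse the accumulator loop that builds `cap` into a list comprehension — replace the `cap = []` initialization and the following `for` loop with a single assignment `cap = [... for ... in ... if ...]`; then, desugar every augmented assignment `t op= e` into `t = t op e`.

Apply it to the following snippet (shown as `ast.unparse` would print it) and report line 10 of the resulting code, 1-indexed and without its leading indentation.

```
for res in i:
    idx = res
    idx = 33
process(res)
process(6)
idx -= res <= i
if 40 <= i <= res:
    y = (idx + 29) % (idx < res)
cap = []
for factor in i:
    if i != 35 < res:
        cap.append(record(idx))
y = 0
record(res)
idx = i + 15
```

y = 0

Transformed code:
for res in i:
    idx = res
    idx = 33
process(res)
process(6)
idx = idx - (res <= i)
if 40 <= i <= res:
    y = (idx + 29) % (idx < res)
cap = [record(idx) for factor in i if i != 35 < res]
y = 0
record(res)
idx = i + 15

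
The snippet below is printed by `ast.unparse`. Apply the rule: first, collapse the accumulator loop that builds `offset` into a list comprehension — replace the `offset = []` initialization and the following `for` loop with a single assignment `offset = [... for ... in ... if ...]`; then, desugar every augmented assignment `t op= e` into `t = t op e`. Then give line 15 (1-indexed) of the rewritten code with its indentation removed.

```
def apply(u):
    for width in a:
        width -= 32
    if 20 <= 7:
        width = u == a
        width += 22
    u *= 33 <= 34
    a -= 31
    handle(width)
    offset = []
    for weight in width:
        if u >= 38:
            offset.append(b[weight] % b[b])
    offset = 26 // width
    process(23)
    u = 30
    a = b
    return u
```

Transformed code:
def apply(u):
    for width in a:
        width = width - 32
    if 20 <= 7:
        width = u == a
        width = width + 22
    u = u * (33 <= 34)
    a = a - 31
    handle(width)
    offset = [b[weight] % b[b] for weight in width if u >= 38]
    offset = 26 // width
    process(23)
    u = 30
    a = b
    return u

return u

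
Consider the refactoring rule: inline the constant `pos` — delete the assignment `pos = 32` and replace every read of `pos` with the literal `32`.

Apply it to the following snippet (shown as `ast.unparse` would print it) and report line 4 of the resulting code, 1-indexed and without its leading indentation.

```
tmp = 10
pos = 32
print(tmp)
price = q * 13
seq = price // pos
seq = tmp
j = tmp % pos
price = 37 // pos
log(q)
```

Transformed code:
tmp = 10
print(tmp)
price = q * 13
seq = price // 32
seq = tmp
j = tmp % 32
price = 37 // 32
log(q)

seq = price // 32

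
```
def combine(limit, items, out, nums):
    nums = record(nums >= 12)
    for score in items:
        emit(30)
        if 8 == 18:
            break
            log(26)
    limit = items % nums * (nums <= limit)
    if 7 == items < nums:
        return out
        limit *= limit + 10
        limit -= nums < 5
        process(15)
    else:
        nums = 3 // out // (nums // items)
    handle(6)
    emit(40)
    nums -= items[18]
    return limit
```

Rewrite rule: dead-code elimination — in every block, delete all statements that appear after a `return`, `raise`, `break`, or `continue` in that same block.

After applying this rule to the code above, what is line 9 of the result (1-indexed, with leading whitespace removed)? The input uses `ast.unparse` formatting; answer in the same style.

Transformed code:
def combine(limit, items, out, nums):
    nums = record(nums >= 12)
    for score in items:
        emit(30)
        if 8 == 18:
            break
    limit = items % nums * (nums <= limit)
    if 7 == items < nums:
        return out
    else:
        nums = 3 // out // (nums // items)
    handle(6)
    emit(40)
    nums -= items[18]
    return limit

return out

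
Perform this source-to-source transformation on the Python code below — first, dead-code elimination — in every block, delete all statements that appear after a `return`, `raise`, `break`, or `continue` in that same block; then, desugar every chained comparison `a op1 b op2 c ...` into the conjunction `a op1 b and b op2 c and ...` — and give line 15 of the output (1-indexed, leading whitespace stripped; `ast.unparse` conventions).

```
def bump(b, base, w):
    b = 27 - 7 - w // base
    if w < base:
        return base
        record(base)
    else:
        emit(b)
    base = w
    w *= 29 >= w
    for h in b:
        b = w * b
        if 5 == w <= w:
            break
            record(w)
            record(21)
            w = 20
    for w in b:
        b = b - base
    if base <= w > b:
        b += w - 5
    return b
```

if base <= w and w > b:

Transformed code:
def bump(b, base, w):
    b = 27 - 7 - w // base
    if w < base:
        return base
    else:
        emit(b)
    base = w
    w *= 29 >= w
    for h in b:
        b = w * b
        if 5 == w and w <= w:
            break
    for w in b:
        b = b - base
    if base <= w and w > b:
        b += w - 5
    return b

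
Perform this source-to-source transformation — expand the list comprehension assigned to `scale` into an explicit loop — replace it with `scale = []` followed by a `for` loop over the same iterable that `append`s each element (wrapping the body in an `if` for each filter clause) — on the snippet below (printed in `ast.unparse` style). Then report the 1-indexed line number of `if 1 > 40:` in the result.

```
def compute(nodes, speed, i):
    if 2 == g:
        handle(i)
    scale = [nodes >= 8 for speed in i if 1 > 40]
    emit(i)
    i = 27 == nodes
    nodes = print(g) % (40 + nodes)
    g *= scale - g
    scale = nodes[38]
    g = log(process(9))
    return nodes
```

6

Transformed code:
def compute(nodes, speed, i):
    if 2 == g:
        handle(i)
    scale = []
    for speed in i:
        if 1 > 40:
            scale.append(nodes >= 8)
    emit(i)
    i = 27 == nodes
    nodes = print(g) % (40 + nodes)
    g *= scale - g
    scale = nodes[38]
    g = log(process(9))
    return nodes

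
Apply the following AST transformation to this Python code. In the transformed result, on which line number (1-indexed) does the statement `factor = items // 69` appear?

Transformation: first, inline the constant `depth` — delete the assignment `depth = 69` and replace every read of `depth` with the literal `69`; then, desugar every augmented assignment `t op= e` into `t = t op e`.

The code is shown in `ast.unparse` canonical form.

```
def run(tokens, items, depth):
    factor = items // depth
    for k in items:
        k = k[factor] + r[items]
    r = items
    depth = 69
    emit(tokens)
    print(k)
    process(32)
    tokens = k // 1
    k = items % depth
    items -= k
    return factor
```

2

Transformed code:
def run(tokens, items, depth):
    factor = items // 69
    for k in items:
        k = k[factor] + r[items]
    r = items
    emit(tokens)
    print(k)
    process(32)
    tokens = k // 1
    k = items % 69
    items = items - k
    return factor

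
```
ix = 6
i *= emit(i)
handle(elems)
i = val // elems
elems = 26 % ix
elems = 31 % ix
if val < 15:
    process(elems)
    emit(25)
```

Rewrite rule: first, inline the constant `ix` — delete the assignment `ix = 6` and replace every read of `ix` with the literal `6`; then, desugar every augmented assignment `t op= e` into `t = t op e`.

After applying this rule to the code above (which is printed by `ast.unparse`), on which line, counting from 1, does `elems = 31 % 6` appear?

5

Transformed code:
i = i * emit(i)
handle(elems)
i = val // elems
elems = 26 % 6
elems = 31 % 6
if val < 15:
    process(elems)
    emit(25)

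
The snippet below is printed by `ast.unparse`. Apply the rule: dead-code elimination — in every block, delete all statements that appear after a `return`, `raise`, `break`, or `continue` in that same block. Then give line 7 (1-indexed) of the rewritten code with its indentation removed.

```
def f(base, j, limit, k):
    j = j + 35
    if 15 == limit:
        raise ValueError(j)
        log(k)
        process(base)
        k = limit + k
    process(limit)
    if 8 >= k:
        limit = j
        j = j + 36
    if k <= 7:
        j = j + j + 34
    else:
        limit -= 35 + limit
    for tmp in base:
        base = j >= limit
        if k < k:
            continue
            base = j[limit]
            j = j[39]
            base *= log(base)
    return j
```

Transformed code:
def f(base, j, limit, k):
    j = j + 35
    if 15 == limit:
        raise ValueError(j)
    process(limit)
    if 8 >= k:
        limit = j
        j = j + 36
    if k <= 7:
        j = j + j + 34
    else:
        limit -= 35 + limit
    for tmp in base:
        base = j >= limit
        if k < k:
            continue
    return j

limit = j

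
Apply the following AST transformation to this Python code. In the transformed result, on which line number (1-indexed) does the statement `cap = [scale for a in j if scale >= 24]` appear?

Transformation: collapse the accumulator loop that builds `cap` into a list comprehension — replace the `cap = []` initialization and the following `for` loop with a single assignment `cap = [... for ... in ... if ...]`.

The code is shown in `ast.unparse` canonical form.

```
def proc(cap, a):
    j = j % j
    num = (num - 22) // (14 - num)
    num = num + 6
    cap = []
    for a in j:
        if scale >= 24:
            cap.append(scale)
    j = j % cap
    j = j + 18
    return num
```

Transformed code:
def proc(cap, a):
    j = j % j
    num = (num - 22) // (14 - num)
    num = num + 6
    cap = [scale for a in j if scale >= 24]
    j = j % cap
    j = j + 18
    return num

5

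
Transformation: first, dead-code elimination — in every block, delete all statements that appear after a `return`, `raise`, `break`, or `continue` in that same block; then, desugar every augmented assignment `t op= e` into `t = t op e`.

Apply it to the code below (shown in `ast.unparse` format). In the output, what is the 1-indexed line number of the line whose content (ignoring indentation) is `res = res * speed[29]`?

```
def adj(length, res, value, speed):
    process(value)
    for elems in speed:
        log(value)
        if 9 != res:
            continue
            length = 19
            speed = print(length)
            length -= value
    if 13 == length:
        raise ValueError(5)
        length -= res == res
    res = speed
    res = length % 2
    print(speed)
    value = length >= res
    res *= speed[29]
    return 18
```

13

Transformed code:
def adj(length, res, value, speed):
    process(value)
    for elems in speed:
        log(value)
        if 9 != res:
            continue
    if 13 == length:
        raise ValueError(5)
    res = speed
    res = length % 2
    print(speed)
    value = length >= res
    res = res * speed[29]
    return 18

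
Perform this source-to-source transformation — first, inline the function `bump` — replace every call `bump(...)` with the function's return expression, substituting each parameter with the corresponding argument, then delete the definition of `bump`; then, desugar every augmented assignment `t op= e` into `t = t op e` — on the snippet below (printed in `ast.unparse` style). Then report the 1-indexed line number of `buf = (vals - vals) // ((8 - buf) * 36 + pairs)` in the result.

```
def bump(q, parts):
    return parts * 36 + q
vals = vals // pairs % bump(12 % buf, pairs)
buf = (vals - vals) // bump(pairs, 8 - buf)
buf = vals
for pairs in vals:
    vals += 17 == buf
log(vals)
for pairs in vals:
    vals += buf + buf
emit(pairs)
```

2

Transformed code:
vals = vals // pairs % (pairs * 36 + 12 % buf)
buf = (vals - vals) // ((8 - buf) * 36 + pairs)
buf = vals
for pairs in vals:
    vals = vals + (17 == buf)
log(vals)
for pairs in vals:
    vals = vals + (buf + buf)
emit(pairs)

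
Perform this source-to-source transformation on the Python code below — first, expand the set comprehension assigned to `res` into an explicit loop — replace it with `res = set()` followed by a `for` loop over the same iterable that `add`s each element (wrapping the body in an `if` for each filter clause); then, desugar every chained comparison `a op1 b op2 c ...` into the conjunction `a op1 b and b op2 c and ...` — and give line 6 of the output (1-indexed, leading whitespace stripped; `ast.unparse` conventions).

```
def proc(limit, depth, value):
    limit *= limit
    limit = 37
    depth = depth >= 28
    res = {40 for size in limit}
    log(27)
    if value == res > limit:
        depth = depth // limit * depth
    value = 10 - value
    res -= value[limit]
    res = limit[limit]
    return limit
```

Transformed code:
def proc(limit, depth, value):
    limit *= limit
    limit = 37
    depth = depth >= 28
    res = set()
    for size in limit:
        res.add(40)
    log(27)
    if value == res and res > limit:
        depth = depth // limit * depth
    value = 10 - value
    res -= value[limit]
    res = limit[limit]
    return limit

for size in limit:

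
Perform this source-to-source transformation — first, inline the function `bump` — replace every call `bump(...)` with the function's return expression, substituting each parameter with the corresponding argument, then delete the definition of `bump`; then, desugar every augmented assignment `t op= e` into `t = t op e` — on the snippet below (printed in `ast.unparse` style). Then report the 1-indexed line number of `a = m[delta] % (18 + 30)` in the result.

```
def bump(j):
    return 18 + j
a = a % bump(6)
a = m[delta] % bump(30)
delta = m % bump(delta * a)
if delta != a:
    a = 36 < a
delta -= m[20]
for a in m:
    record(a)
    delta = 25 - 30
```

2

Transformed code:
a = a % (18 + 6)
a = m[delta] % (18 + 30)
delta = m % (18 + delta * a)
if delta != a:
    a = 36 < a
delta = delta - m[20]
for a in m:
    record(a)
    delta = 25 - 30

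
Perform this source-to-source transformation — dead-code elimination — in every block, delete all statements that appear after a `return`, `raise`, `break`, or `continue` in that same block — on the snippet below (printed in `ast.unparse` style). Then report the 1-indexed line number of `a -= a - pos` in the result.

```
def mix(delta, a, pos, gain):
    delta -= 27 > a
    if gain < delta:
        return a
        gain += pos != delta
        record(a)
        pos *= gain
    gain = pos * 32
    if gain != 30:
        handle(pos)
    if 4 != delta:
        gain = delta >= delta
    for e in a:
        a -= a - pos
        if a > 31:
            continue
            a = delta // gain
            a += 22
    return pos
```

11

Transformed code:
def mix(delta, a, pos, gain):
    delta -= 27 > a
    if gain < delta:
        return a
    gain = pos * 32
    if gain != 30:
        handle(pos)
    if 4 != delta:
        gain = delta >= delta
    for e in a:
        a -= a - pos
        if a > 31:
            continue
    return pos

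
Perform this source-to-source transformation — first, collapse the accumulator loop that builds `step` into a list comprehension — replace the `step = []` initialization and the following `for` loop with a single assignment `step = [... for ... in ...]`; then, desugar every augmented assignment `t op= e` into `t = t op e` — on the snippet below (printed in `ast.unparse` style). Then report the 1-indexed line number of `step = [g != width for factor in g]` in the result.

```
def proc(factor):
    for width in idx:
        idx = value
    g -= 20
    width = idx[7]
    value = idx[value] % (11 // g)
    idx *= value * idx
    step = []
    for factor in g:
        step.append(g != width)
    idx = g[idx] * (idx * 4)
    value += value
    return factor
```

8

Transformed code:
def proc(factor):
    for width in idx:
        idx = value
    g = g - 20
    width = idx[7]
    value = idx[value] % (11 // g)
    idx = idx * (value * idx)
    step = [g != width for factor in g]
    idx = g[idx] * (idx * 4)
    value = value + value
    return factor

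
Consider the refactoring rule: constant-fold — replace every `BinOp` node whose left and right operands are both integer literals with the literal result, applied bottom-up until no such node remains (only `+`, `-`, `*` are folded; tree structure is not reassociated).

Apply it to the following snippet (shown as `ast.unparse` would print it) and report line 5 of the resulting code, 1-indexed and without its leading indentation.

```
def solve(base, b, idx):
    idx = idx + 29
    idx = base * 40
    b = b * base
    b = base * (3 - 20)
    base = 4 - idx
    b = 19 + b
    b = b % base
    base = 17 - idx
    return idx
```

Transformed code:
def solve(base, b, idx):
    idx = idx + 29
    idx = base * 40
    b = b * base
    b = base * -17
    base = 4 - idx
    b = 19 + b
    b = b % base
    base = 17 - idx
    return idx

b = base * -17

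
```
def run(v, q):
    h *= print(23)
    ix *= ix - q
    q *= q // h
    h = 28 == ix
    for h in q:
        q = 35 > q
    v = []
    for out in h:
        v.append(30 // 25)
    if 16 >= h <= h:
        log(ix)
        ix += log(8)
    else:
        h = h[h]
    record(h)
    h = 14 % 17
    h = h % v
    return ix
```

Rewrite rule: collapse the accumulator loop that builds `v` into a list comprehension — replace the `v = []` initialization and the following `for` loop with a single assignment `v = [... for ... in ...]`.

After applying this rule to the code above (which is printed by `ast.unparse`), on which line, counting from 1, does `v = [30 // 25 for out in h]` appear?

8

Transformed code:
def run(v, q):
    h *= print(23)
    ix *= ix - q
    q *= q // h
    h = 28 == ix
    for h in q:
        q = 35 > q
    v = [30 // 25 for out in h]
    if 16 >= h <= h:
        log(ix)
        ix += log(8)
    else:
        h = h[h]
    record(h)
    h = 14 % 17
    h = h % v
    return ix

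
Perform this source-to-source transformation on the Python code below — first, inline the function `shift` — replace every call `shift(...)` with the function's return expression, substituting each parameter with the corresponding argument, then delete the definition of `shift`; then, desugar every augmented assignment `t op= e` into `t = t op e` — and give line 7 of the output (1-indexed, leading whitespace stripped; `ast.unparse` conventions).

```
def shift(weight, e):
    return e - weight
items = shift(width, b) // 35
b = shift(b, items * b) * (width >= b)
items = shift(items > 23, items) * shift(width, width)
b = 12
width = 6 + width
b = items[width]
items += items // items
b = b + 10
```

Transformed code:
items = (b - width) // 35
b = (items * b - b) * (width >= b)
items = (items - (items > 23)) * (width - width)
b = 12
width = 6 + width
b = items[width]
items = items + items // items
b = b + 10

items = items + items // items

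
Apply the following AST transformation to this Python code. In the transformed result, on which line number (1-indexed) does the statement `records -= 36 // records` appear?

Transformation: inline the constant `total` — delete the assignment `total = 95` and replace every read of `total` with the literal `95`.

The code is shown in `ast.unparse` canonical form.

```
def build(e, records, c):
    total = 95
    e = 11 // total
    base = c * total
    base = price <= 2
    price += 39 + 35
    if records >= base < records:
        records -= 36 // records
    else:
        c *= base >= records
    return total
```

7

Transformed code:
def build(e, records, c):
    e = 11 // 95
    base = c * 95
    base = price <= 2
    price += 39 + 35
    if records >= base < records:
        records -= 36 // records
    else:
        c *= base >= records
    return 95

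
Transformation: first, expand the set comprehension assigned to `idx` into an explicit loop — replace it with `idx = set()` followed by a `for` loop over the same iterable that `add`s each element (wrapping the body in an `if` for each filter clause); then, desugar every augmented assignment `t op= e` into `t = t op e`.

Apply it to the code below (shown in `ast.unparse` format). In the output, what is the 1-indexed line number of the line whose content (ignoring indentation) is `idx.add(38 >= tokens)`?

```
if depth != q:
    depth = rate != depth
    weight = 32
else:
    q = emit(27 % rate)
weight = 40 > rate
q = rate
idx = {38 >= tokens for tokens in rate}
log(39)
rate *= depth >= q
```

Transformed code:
if depth != q:
    depth = rate != depth
    weight = 32
else:
    q = emit(27 % rate)
weight = 40 > rate
q = rate
idx = set()
for tokens in rate:
    idx.add(38 >= tokens)
log(39)
rate = rate * (depth >= q)

10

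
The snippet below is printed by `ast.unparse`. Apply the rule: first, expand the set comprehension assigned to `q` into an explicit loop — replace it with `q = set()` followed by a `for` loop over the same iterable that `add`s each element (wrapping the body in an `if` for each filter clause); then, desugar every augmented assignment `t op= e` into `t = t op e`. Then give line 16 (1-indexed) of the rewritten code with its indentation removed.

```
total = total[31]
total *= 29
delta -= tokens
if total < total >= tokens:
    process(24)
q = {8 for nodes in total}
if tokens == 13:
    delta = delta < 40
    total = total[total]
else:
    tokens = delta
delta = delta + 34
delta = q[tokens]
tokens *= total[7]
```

Transformed code:
total = total[31]
total = total * 29
delta = delta - tokens
if total < total >= tokens:
    process(24)
q = set()
for nodes in total:
    q.add(8)
if tokens == 13:
    delta = delta < 40
    total = total[total]
else:
    tokens = delta
delta = delta + 34
delta = q[tokens]
tokens = tokens * total[7]

tokens = tokens * total[7]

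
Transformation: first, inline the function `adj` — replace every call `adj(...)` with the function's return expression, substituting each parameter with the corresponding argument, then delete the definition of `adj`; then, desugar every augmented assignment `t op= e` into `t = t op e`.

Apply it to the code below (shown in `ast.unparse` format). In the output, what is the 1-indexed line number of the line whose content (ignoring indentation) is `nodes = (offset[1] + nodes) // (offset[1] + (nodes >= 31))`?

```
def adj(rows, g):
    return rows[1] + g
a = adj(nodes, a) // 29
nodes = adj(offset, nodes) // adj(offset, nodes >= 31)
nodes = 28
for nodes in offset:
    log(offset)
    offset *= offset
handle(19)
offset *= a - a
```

Transformed code:
a = (nodes[1] + a) // 29
nodes = (offset[1] + nodes) // (offset[1] + (nodes >= 31))
nodes = 28
for nodes in offset:
    log(offset)
    offset = offset * offset
handle(19)
offset = offset * (a - a)

2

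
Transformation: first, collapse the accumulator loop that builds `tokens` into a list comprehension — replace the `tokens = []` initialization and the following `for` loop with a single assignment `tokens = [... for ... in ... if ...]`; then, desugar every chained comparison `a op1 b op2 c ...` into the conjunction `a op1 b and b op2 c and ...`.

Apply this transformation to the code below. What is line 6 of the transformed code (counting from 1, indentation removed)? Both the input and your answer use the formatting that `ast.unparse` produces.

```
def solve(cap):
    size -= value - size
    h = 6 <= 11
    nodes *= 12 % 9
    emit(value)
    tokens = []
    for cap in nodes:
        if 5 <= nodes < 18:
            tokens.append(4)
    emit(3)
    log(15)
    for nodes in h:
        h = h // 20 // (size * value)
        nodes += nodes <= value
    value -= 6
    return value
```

Transformed code:
def solve(cap):
    size -= value - size
    h = 6 <= 11
    nodes *= 12 % 9
    emit(value)
    tokens = [4 for cap in nodes if 5 <= nodes and nodes < 18]
    emit(3)
    log(15)
    for nodes in h:
        h = h // 20 // (size * value)
        nodes += nodes <= value
    value -= 6
    return value

tokens = [4 for cap in nodes if 5 <= nodes and nodes < 18]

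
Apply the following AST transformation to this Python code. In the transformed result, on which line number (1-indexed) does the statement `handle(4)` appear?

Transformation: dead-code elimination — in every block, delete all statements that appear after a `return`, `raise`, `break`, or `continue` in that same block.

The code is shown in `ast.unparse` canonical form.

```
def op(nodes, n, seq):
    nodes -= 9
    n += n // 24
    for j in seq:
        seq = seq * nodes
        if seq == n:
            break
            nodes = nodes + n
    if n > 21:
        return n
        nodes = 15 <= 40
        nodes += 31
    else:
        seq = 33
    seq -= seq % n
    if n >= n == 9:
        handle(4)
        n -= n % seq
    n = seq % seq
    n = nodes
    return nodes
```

Transformed code:
def op(nodes, n, seq):
    nodes -= 9
    n += n // 24
    for j in seq:
        seq = seq * nodes
        if seq == n:
            break
    if n > 21:
        return n
    else:
        seq = 33
    seq -= seq % n
    if n >= n == 9:
        handle(4)
        n -= n % seq
    n = seq % seq
    n = nodes
    return nodes

14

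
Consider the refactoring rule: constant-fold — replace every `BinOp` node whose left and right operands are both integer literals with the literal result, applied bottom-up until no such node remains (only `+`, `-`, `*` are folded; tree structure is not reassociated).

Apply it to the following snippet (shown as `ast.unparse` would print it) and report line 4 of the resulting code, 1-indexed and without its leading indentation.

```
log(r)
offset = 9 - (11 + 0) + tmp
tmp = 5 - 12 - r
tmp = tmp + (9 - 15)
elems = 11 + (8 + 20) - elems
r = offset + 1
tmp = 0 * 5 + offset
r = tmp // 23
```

tmp = tmp + -6

Transformed code:
log(r)
offset = -2 + tmp
tmp = -7 - r
tmp = tmp + -6
elems = 39 - elems
r = offset + 1
tmp = 0 + offset
r = tmp // 23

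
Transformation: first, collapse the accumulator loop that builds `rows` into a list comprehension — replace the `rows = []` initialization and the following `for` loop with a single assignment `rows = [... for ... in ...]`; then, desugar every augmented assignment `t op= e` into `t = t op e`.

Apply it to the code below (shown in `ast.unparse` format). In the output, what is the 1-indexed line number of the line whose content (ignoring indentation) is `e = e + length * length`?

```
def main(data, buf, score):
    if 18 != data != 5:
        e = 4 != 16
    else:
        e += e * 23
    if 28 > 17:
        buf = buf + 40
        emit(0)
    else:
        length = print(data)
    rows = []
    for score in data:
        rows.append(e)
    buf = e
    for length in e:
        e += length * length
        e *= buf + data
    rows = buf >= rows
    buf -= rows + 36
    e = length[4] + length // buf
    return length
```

Transformed code:
def main(data, buf, score):
    if 18 != data != 5:
        e = 4 != 16
    else:
        e = e + e * 23
    if 28 > 17:
        buf = buf + 40
        emit(0)
    else:
        length = print(data)
    rows = [e for score in data]
    buf = e
    for length in e:
        e = e + length * length
        e = e * (buf + data)
    rows = buf >= rows
    buf = buf - (rows + 36)
    e = length[4] + length // buf
    return length

14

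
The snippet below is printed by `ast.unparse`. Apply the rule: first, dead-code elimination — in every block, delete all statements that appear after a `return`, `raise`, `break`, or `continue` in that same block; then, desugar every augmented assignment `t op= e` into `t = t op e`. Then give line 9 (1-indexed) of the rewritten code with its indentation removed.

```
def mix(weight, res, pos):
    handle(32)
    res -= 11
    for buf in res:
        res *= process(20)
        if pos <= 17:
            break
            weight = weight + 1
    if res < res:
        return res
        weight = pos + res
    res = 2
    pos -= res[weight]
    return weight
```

return res

Transformed code:
def mix(weight, res, pos):
    handle(32)
    res = res - 11
    for buf in res:
        res = res * process(20)
        if pos <= 17:
            break
    if res < res:
        return res
    res = 2
    pos = pos - res[weight]
    return weight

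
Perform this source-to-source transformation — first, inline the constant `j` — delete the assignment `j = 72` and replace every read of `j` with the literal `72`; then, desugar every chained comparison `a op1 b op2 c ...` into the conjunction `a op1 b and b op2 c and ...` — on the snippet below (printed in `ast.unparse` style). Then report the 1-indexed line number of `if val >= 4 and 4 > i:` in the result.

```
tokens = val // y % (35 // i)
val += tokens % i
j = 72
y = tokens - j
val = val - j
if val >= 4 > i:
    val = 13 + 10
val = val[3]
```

5

Transformed code:
tokens = val // y % (35 // i)
val += tokens % i
y = tokens - 72
val = val - 72
if val >= 4 and 4 > i:
    val = 13 + 10
val = val[3]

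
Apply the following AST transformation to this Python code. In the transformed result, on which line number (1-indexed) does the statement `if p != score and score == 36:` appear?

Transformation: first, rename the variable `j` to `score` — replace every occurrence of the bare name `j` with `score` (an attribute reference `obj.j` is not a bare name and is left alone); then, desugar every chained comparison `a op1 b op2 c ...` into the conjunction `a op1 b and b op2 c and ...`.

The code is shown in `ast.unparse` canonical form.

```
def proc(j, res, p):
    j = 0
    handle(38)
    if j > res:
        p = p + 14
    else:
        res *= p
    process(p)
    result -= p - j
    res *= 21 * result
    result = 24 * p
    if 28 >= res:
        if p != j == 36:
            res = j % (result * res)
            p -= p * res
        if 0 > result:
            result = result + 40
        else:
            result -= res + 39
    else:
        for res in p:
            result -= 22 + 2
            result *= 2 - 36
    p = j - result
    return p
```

13

Transformed code:
def proc(score, res, p):
    score = 0
    handle(38)
    if score > res:
        p = p + 14
    else:
        res *= p
    process(p)
    result -= p - score
    res *= 21 * result
    result = 24 * p
    if 28 >= res:
        if p != score and score == 36:
            res = score % (result * res)
            p -= p * res
        if 0 > result:
            result = result + 40
        else:
            result -= res + 39
    else:
        for res in p:
            result -= 22 + 2
            result *= 2 - 36
    p = score - result
    return p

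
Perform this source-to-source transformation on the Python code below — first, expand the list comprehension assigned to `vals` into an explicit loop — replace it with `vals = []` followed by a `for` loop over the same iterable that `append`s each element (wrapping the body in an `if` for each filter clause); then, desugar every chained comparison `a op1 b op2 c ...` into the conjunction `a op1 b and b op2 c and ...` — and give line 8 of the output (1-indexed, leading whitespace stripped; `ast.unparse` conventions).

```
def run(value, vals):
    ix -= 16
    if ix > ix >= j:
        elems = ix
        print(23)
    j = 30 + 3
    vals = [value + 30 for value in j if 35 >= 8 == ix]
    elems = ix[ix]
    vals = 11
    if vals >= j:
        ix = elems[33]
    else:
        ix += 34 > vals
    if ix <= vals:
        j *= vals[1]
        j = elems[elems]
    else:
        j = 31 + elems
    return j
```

for value in j:

Transformed code:
def run(value, vals):
    ix -= 16
    if ix > ix and ix >= j:
        elems = ix
        print(23)
    j = 30 + 3
    vals = []
    for value in j:
        if 35 >= 8 and 8 == ix:
            vals.append(value + 30)
    elems = ix[ix]
    vals = 11
    if vals >= j:
        ix = elems[33]
    else:
        ix += 34 > vals
    if ix <= vals:
        j *= vals[1]
        j = elems[elems]
    else:
        j = 31 + elems
    return j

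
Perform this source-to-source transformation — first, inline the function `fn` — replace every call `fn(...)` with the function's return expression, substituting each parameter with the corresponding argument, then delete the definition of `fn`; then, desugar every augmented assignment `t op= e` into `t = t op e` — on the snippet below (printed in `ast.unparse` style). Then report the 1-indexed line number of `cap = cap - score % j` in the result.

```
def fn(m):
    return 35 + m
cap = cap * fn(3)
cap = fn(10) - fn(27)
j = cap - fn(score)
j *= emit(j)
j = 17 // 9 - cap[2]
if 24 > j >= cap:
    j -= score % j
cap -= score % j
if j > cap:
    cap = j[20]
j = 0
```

8

Transformed code:
cap = cap * (35 + 3)
cap = 35 + 10 - (35 + 27)
j = cap - (35 + score)
j = j * emit(j)
j = 17 // 9 - cap[2]
if 24 > j >= cap:
    j = j - score % j
cap = cap - score % j
if j > cap:
    cap = j[20]
j = 0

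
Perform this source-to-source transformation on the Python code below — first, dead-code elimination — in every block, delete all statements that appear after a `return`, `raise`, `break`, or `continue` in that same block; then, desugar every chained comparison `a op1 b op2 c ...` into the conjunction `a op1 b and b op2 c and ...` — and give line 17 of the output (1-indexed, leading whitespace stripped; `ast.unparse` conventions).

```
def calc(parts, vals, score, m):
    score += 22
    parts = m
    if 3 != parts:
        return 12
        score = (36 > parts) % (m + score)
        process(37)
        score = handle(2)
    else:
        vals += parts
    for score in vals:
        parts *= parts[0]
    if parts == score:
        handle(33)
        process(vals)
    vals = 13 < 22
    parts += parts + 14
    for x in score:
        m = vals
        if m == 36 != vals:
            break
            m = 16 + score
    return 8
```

if m == 36 and 36 != vals:

Transformed code:
def calc(parts, vals, score, m):
    score += 22
    parts = m
    if 3 != parts:
        return 12
    else:
        vals += parts
    for score in vals:
        parts *= parts[0]
    if parts == score:
        handle(33)
        process(vals)
    vals = 13 < 22
    parts += parts + 14
    for x in score:
        m = vals
        if m == 36 and 36 != vals:
            break
    return 8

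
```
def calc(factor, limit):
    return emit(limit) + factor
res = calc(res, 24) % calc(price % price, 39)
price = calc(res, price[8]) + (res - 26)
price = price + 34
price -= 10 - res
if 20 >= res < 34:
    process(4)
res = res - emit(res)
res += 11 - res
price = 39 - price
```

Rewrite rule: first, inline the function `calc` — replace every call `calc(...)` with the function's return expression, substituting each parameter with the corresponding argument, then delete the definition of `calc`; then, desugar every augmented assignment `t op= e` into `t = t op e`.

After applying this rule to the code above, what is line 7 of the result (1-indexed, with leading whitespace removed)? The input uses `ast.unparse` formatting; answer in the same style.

Transformed code:
res = (emit(24) + res) % (emit(39) + price % price)
price = emit(price[8]) + res + (res - 26)
price = price + 34
price = price - (10 - res)
if 20 >= res < 34:
    process(4)
res = res - emit(res)
res = res + (11 - res)
price = 39 - price

res = res - emit(res)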